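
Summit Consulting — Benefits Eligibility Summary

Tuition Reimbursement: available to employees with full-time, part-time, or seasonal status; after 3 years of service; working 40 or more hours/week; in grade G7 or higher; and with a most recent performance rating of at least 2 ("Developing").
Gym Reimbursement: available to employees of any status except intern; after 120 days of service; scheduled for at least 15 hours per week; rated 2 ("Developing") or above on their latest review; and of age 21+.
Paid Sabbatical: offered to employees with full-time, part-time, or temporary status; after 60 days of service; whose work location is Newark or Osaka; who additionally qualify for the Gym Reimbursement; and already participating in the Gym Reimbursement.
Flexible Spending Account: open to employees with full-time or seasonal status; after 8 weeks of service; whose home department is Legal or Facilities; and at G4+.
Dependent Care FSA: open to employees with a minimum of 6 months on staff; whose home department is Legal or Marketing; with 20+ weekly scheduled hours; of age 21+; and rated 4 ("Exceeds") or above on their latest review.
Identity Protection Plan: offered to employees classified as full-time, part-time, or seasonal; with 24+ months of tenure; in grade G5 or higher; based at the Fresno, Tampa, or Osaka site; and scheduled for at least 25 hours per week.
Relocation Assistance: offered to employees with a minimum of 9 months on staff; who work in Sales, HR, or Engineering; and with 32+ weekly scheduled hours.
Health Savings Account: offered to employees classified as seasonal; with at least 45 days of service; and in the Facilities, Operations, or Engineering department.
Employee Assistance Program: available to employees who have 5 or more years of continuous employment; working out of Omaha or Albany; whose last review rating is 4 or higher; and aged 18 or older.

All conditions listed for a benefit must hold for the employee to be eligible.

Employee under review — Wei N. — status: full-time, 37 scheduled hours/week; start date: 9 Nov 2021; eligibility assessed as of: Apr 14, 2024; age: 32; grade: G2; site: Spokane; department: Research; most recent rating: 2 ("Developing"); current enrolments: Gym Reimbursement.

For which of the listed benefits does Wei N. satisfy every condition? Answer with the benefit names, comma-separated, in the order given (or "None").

Gym Reimbursement

Service from 9 Nov 2021 to Apr 14, 2024: 887 days.
Tuition Reimbursement — status full-time ✓; service 887 days < 3 years (≈1095 days) ✗ → not eligible.
Gym Reimbursement — status full-time ✓ (not excluded); service 887 days ≥ 120 days ✓; 37 hrs/wk ≥ 15 ✓; rating 2 ≥ 2 ✓; age 32 ≥ 21 ✓ → eligible.
Paid Sabbatical — status full-time ✓; service 887 days ≥ 60 days ✓; site Spokane ✗ (not Newark or Osaka) → not eligible.
Flexible Spending Account — status full-time ✓; service 887 days ≥ 8 weeks (≈56 days) ✓; dept Research ✗ → not eligible.
Dependent Care FSA — service 887 days ≥ 6 months (≈180 days) ✓; dept Research ✗ → not eligible.
Identity Protection Plan — status full-time ✓; service 887 days ≥ 24 months (≈720 days) ✓; grade G2 < G5 ✗ → not eligible.
Relocation Assistance — service 887 days ≥ 9 months (≈270 days) ✓; dept Research ✗ → not eligible.
Health Savings Account — status full-time ✗ (requires seasonal) → not eligible.
Employee Assistance Program — service 887 days < 5 years (≈1825 days) ✗ → not eligible.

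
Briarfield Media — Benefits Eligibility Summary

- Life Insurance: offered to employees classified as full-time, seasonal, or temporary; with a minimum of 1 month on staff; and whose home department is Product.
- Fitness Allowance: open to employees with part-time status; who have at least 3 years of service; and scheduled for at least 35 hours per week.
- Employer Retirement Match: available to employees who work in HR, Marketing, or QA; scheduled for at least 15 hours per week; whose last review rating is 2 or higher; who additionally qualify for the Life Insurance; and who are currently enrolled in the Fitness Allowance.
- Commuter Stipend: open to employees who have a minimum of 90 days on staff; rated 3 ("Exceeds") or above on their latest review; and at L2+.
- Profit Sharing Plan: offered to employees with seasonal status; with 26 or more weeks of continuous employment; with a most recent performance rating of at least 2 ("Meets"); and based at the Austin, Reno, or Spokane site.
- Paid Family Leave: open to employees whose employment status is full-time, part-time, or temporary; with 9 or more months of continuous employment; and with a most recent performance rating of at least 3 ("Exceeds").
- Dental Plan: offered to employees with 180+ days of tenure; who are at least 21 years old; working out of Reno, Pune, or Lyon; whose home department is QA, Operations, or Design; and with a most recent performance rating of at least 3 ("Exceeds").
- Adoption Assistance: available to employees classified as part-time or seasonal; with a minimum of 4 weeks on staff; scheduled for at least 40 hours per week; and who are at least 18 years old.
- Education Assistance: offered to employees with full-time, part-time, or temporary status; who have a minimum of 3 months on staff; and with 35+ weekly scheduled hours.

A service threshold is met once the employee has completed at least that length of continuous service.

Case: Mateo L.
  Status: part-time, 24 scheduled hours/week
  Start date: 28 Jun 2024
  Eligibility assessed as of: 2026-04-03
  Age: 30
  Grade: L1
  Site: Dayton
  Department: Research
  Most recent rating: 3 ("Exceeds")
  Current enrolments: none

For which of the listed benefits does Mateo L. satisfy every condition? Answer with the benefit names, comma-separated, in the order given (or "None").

Service from 28 Jun 2024 to 2026-04-03: 644 days.
Life Insurance — status part-time ✗ (requires full-time, seasonal, or temporary) → not eligible.
Fitness Allowance — status part-time ✓; service 644 days < 3 years (≈1095 days) ✗ → not eligible.
Employer Retirement Match — dept Research ✗ → not eligible.
Commuter Stipend — service 644 days ≥ 90 days ✓; rating 3 ≥ 3 ✓; grade L1 < L2 ✗ → not eligible.
Profit Sharing Plan — status part-time ✗ (requires seasonal) → not eligible.
Paid Family Leave — status part-time ✓; service 644 days ≥ 9 months (≈270 days) ✓; rating 3 ≥ 3 ✓ → eligible.
Dental Plan — service 644 days ≥ 180 days ✓; age 30 ≥ 21 ✓; site Dayton ✗ (not Reno, Pune, or Lyon) → not eligible.
Adoption Assistance — status part-time ✓; service 644 days ≥ 4 weeks (≈28 days) ✓; 24 hrs/wk < 40 ✗ → not eligible.
Education Assistance — status part-time ✓; service 644 days ≥ 3 months (≈90 days) ✓; 24 hrs/wk < 35 ✗ → not eligible.

Paid Family Leave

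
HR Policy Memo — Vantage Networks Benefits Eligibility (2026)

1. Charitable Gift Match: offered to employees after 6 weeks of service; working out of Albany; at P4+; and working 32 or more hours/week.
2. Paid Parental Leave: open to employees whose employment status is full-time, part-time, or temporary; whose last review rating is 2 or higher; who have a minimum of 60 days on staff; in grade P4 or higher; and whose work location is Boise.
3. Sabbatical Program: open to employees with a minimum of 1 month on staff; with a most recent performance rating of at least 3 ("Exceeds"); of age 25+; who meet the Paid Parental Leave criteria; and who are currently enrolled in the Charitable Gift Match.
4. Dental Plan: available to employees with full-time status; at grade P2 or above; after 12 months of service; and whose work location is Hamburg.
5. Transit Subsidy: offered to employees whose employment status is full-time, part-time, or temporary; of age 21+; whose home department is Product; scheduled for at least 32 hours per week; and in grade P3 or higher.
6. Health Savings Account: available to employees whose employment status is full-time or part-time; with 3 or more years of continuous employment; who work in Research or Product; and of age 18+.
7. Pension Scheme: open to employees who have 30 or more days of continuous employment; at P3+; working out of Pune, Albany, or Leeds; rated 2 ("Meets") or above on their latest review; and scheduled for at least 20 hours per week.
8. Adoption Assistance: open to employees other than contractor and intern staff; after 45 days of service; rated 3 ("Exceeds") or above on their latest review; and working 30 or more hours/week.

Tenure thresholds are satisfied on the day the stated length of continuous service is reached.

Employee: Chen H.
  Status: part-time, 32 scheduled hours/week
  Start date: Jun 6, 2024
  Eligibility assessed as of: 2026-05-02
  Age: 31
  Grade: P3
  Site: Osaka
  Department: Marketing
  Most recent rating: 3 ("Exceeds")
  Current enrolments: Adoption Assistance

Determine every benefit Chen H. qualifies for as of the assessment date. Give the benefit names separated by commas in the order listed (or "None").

Service from Jun 6, 2024 to 2026-05-02: 695 days.
Charitable Gift Match — service 695 days ≥ 6 weeks (≈42 days) ✓; site Osaka ✗ (not Albany) → not eligible.
Paid Parental Leave — status part-time ✓; rating 3 ≥ 2 ✓; service 695 days ≥ 60 days ✓; grade P3 < P4 ✗ → not eligible.
Sabbatical Program — service 695 days ≥ 1 month (≈30 days) ✓; rating 3 ≥ 3 ✓; age 31 ≥ 25 ✓; not eligible for Paid Parental Leave ✗ → not eligible.
Dental Plan — status part-time ✗ (requires full-time) → not eligible.
Transit Subsidy — status part-time ✓; age 31 ≥ 21 ✓; dept Marketing ✗ → not eligible.
Health Savings Account — status part-time ✓; service 695 days < 3 years (≈1095 days) ✗ → not eligible.
Pension Scheme — service 695 days ≥ 30 days ✓; grade P3 ≥ P3 ✓; site Osaka ✗ (not Pune, Albany, or Leeds) → not eligible.
Adoption Assistance — status part-time ✓ (not excluded); service 695 days ≥ 45 days ✓; rating 3 ≥ 3 ✓; 32 hrs/wk ≥ 30 ✓ → eligible.

Adoption Assistance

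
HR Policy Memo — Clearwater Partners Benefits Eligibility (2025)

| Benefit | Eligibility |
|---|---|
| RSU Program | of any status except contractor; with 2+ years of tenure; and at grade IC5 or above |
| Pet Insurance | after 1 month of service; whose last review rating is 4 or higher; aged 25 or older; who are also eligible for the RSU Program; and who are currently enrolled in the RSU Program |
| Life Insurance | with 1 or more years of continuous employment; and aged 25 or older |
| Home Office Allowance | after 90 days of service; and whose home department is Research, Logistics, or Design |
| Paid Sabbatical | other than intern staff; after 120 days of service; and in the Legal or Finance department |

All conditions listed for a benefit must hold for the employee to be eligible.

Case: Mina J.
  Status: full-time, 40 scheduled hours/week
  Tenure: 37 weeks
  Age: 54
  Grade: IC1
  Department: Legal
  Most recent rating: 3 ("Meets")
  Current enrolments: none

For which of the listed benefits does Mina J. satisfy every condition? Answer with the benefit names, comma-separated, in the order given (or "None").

Paid Sabbatical

RSU Program — status full-time ✓ (not excluded); service 37 weeks < 2 years (≈730 days) ✗ → not eligible.
Pet Insurance — service 37 weeks ≥ 1 month (≈30 days) ✓; rating 3 < 4 ✗ → not eligible.
Life Insurance — service 37 weeks < 1 year (≈365 days) ✗ → not eligible.
Home Office Allowance — service 37 weeks ≥ 90 days ✓; dept Legal ✗ → not eligible.
Paid Sabbatical — status full-time ✓ (not excluded); service 37 weeks ≥ 120 days ✓; dept Legal ✓ → eligible.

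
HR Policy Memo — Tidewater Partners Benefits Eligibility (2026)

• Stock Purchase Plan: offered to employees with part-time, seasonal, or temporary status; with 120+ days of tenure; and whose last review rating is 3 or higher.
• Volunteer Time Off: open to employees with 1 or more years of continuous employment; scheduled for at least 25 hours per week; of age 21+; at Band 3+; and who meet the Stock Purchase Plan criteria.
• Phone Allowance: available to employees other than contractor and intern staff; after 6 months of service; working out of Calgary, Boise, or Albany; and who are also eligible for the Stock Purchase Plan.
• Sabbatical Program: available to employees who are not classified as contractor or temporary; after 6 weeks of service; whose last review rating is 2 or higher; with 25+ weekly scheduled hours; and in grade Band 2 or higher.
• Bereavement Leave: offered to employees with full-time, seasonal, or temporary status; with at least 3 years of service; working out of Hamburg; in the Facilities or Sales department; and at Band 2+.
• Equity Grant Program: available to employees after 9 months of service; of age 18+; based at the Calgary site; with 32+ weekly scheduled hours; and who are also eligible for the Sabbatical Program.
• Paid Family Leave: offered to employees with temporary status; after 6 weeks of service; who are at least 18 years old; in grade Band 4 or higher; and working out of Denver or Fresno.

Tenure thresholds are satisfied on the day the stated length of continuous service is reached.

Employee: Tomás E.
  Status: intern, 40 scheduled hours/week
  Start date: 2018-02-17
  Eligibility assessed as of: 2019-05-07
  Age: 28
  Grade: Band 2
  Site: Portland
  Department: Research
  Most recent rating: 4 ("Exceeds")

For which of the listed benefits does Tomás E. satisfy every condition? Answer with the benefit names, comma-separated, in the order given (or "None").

Sabbatical Program

Service from 2018-02-17 to 2019-05-07: 444 days.
Stock Purchase Plan — status intern ✗ (requires part-time, seasonal, or temporary) → not eligible.
Volunteer Time Off — service 444 days ≥ 1 year (≈365 days) ✓; 40 hrs/wk ≥ 25 ✓; age 28 ≥ 21 ✓; grade Band 2 < Band 3 ✗ → not eligible.
Phone Allowance — status intern ✗ (excluded) → not eligible.
Sabbatical Program — status intern ✓ (not excluded); service 444 days ≥ 6 weeks (≈42 days) ✓; rating 4 ≥ 2 ✓; 40 hrs/wk ≥ 25 ✓; grade Band 2 ≥ Band 2 ✓ → eligible.
Bereavement Leave — status intern ✗ (requires full-time, seasonal, or temporary) → not eligible.
Equity Grant Program — service 444 days ≥ 9 months (≈270 days) ✓; age 28 ≥ 18 ✓; site Portland ✗ (not Calgary) → not eligible.
Paid Family Leave — status intern ✗ (requires temporary) → not eligible.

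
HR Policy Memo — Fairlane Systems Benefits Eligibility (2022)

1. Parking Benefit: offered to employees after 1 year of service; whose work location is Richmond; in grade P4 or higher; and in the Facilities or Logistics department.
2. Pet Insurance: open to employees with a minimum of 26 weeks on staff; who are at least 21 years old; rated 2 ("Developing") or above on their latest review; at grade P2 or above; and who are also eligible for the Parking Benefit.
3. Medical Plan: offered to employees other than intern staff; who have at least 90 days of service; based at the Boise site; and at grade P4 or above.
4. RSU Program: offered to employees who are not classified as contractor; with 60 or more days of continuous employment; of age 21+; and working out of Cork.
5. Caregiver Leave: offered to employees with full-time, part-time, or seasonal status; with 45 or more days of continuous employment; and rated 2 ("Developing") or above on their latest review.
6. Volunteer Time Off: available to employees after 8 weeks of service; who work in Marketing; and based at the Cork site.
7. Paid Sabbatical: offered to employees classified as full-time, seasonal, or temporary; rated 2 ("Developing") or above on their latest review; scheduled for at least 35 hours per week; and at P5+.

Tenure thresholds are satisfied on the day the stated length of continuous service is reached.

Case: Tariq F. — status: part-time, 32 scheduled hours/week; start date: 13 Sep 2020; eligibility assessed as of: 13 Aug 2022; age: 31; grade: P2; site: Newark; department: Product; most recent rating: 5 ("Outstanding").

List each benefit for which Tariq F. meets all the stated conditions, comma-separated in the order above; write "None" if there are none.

Caregiver Leave

Service from 13 Sep 2020 to 13 Aug 2022: 699 days.
Parking Benefit — service 699 days ≥ 1 year (≈365 days) ✓; site Newark ✗ (not Richmond) → not eligible.
Pet Insurance — service 699 days ≥ 26 weeks (≈182 days) ✓; age 31 ≥ 21 ✓; rating 5 ≥ 2 ✓; grade P2 ≥ P2 ✓; not eligible for Parking Benefit ✗ → not eligible.
Medical Plan — status part-time ✓ (not excluded); service 699 days ≥ 90 days ✓; site Newark ✗ (not Boise) → not eligible.
RSU Program — status part-time ✓ (not excluded); service 699 days ≥ 60 days ✓; age 31 ≥ 21 ✓; site Newark ✗ (not Cork) → not eligible.
Caregiver Leave — status part-time ✓; service 699 days ≥ 45 days ✓; rating 5 ≥ 2 ✓ → eligible.
Volunteer Time Off — service 699 days ≥ 8 weeks (≈56 days) ✓; dept Product ✗ → not eligible.
Paid Sabbatical — status part-time ✗ (requires full-time, seasonal, or temporary) → not eligible.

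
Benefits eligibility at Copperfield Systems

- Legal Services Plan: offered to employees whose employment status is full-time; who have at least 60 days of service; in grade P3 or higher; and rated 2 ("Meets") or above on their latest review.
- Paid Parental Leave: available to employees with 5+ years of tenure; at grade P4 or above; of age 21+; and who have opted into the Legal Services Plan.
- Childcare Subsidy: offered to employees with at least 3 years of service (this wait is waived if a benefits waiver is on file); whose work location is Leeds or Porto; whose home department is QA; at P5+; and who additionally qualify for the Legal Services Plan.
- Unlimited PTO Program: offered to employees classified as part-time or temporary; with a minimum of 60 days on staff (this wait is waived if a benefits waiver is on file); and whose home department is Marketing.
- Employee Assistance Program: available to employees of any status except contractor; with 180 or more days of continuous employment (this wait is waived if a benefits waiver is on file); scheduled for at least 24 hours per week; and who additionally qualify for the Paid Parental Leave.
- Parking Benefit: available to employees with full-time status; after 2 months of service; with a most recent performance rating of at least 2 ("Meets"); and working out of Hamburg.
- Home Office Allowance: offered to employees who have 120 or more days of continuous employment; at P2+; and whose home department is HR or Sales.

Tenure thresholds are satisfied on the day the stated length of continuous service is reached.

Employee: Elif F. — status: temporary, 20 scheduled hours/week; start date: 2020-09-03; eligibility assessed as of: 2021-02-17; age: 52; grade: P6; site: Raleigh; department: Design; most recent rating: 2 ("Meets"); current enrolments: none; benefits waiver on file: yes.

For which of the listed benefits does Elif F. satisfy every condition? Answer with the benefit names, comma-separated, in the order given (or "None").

None

Service from 2020-09-03 to 2021-02-17: 167 days.
Legal Services Plan — status temporary ✗ (requires full-time) → not eligible.
Paid Parental Leave — service 167 days < 5 years (≈1825 days) ✗ → not eligible.
Childcare Subsidy — benefits waiver on file ✓; site Raleigh ✗ (not Leeds or Porto) → not eligible.
Unlimited PTO Program — status temporary ✓; benefits waiver on file ✓; dept Design ✗ → not eligible.
Employee Assistance Program — status temporary ✓ (not excluded); benefits waiver on file ✓; 20 hrs/wk < 24 ✗ → not eligible.
Parking Benefit — status temporary ✗ (requires full-time) → not eligible.
Home Office Allowance — service 167 days ≥ 120 days ✓; grade P6 ≥ P2 ✓; dept Design ✗ → not eligible.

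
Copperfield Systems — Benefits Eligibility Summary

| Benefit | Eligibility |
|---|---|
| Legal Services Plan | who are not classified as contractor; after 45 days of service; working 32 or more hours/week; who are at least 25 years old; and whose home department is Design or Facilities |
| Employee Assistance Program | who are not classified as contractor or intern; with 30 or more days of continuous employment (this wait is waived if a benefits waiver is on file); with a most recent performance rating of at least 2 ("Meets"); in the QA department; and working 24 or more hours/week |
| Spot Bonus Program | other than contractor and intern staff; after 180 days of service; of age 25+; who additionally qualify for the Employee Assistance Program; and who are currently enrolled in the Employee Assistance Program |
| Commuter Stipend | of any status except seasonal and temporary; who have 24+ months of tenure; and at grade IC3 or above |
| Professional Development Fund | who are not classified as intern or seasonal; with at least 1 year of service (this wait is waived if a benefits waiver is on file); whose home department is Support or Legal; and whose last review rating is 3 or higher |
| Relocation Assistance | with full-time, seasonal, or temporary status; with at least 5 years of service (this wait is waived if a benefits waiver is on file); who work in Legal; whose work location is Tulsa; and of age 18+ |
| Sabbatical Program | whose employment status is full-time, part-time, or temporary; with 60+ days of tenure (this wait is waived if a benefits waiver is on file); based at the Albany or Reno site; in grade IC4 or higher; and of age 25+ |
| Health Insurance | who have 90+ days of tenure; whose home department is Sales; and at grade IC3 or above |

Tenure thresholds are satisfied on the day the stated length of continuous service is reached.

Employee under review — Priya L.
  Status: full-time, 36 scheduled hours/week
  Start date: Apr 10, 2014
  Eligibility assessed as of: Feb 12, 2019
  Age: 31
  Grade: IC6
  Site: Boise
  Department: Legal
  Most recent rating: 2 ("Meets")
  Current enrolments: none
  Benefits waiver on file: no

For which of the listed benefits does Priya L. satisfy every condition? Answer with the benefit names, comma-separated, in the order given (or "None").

Commuter Stipend

Service from Apr 10, 2014 to Feb 12, 2019: 1769 days.
Legal Services Plan — status full-time ✓ (not excluded); service 1769 days ≥ 45 days ✓; 36 hrs/wk ≥ 32 ✓; age 31 ≥ 25 ✓; dept Legal ✗ → not eligible.
Employee Assistance Program — status full-time ✓ (not excluded); no waiver, service 1769 days ≥ 30 days ✓; rating 2 ≥ 2 ✓; dept Legal ✗ → not eligible.
Spot Bonus Program — status full-time ✓ (not excluded); service 1769 days ≥ 180 days ✓; age 31 ≥ 25 ✓; not eligible for Employee Assistance Program ✗ → not eligible.
Commuter Stipend — status full-time ✓ (not excluded); service 1769 days ≥ 24 months (≈720 days) ✓; grade IC6 ≥ IC3 ✓ → eligible.
Professional Development Fund — status full-time ✓ (not excluded); no waiver, service 1769 days ≥ 1 year (≈365 days) ✓; dept Legal ✓; rating 2 < 3 ✗ → not eligible.
Relocation Assistance — status full-time ✓; no waiver, service 1769 days < 5 years (≈1825 days) ✗ → not eligible.
Sabbatical Program — status full-time ✓; no waiver, service 1769 days ≥ 60 days ✓; site Boise ✗ (not Albany or Reno) → not eligible.
Health Insurance — service 1769 days ≥ 90 days ✓; dept Legal ✗ → not eligible.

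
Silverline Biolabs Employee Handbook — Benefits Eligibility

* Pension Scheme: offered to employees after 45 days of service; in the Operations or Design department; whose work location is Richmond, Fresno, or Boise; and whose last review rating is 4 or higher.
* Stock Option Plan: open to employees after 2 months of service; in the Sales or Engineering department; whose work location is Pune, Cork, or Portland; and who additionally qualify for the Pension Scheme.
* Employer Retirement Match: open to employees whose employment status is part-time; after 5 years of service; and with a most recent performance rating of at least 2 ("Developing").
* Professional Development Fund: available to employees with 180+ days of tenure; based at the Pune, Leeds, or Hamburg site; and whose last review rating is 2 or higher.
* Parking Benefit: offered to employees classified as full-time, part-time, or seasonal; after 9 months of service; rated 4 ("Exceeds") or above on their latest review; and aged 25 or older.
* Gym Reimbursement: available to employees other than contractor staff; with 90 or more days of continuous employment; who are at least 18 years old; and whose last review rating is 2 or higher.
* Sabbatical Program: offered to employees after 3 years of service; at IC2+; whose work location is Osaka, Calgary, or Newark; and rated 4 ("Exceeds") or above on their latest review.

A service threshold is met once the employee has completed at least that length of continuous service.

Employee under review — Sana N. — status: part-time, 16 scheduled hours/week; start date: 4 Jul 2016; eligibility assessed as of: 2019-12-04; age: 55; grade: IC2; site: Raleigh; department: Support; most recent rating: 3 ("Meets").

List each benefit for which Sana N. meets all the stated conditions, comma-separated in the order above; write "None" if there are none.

Service from 4 Jul 2016 to 2019-12-04: 1248 days.
Pension Scheme — service 1248 days ≥ 45 days ✓; dept Support ✗ → not eligible.
Stock Option Plan — service 1248 days ≥ 2 months (≈60 days) ✓; dept Support ✗ → not eligible.
Employer Retirement Match — status part-time ✓; service 1248 days < 5 years (≈1825 days) ✗ → not eligible.
Professional Development Fund — service 1248 days ≥ 180 days ✓; site Raleigh ✗ (not Pune, Leeds, or Hamburg) → not eligible.
Parking Benefit — status part-time ✓; service 1248 days ≥ 9 months (≈270 days) ✓; rating 3 < 4 ✗ → not eligible.
Gym Reimbursement — status part-time ✓ (not excluded); service 1248 days ≥ 90 days ✓; age 55 ≥ 18 ✓; rating 3 ≥ 2 ✓ → eligible.
Sabbatical Program — service 1248 days ≥ 3 years (≈1095 days) ✓; grade IC2 ≥ IC2 ✓; site Raleigh ✗ (not Osaka, Calgary, or Newark) → not eligible.

Gym Reimbursement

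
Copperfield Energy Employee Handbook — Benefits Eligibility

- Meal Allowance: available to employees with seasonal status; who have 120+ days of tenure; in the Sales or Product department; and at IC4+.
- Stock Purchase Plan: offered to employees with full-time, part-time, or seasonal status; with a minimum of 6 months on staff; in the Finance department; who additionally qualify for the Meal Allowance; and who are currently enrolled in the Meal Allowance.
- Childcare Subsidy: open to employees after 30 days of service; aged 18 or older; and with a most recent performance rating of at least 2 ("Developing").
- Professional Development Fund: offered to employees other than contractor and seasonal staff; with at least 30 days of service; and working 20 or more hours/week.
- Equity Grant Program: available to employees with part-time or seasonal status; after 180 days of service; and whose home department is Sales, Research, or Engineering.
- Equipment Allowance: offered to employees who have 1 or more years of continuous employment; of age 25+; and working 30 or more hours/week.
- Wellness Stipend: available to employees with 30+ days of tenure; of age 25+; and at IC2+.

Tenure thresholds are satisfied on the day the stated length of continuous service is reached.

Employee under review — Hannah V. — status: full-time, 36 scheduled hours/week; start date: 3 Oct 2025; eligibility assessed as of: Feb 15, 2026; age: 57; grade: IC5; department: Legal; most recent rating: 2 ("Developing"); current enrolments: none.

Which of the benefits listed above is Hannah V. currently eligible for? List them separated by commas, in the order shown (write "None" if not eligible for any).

Service from 3 Oct 2025 to Feb 15, 2026: 135 days.
Meal Allowance — status full-time ✗ (requires seasonal) → not eligible.
Stock Purchase Plan — status full-time ✓; service 135 days < 6 months (≈180 days) ✗ → not eligible.
Childcare Subsidy — service 135 days ≥ 30 days ✓; age 57 ≥ 18 ✓; rating 2 ≥ 2 ✓ → eligible.
Professional Development Fund — status full-time ✓ (not excluded); service 135 days ≥ 30 days ✓; 36 hrs/wk ≥ 20 ✓ → eligible.
Equity Grant Program — status full-time ✗ (requires part-time or seasonal) → not eligible.
Equipment Allowance — service 135 days < 1 year (≈365 days) ✗ → not eligible.
Wellness Stipend — service 135 days ≥ 30 days ✓; age 57 ≥ 25 ✓; grade IC5 ≥ IC2 ✓ → eligible.

Childcare Subsidy, Professional Development Fund, Wellness Stipend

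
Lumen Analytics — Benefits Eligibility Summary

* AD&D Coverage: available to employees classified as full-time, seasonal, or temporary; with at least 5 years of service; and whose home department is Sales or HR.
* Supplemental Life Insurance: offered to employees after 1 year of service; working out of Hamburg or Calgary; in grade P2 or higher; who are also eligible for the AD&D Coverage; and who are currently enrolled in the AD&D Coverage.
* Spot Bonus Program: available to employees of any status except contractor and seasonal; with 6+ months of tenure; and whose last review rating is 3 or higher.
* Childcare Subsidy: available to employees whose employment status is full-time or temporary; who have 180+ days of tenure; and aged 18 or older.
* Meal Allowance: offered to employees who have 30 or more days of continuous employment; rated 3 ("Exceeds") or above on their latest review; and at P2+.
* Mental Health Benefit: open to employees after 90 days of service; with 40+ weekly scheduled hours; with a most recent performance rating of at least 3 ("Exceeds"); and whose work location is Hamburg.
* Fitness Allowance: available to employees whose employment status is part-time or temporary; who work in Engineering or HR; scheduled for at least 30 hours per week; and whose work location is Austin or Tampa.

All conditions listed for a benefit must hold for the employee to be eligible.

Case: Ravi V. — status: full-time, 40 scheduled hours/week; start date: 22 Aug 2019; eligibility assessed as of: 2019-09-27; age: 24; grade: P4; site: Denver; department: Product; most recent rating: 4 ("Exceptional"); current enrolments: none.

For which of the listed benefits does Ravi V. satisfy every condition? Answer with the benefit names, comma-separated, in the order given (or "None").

Service from 22 Aug 2019 to 2019-09-27: 36 days.
AD&D Coverage — status full-time ✓; service 36 days < 5 years (≈1825 days) ✗ → not eligible.
Supplemental Life Insurance — service 36 days < 1 year (≈365 days) ✗ → not eligible.
Spot Bonus Program — status full-time ✓ (not excluded); service 36 days < 6 months (≈180 days) ✗ → not eligible.
Childcare Subsidy — status full-time ✓; service 36 days < 180 days ✗ → not eligible.
Meal Allowance — service 36 days ≥ 30 days ✓; rating 4 ≥ 3 ✓; grade P4 ≥ P2 ✓ → eligible.
Mental Health Benefit — service 36 days < 90 days ✗ → not eligible.
Fitness Allowance — status full-time ✗ (requires part-time or temporary) → not eligible.

Meal Allowance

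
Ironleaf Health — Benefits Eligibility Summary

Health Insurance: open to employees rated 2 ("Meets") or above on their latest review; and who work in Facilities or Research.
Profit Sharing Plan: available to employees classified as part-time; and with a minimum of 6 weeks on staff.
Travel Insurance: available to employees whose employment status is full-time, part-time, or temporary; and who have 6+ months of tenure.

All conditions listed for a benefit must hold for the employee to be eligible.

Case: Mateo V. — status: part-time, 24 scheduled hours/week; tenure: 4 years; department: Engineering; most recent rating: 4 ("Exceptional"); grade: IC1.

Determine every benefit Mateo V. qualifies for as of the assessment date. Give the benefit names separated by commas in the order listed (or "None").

Health Insurance — rating 4 ≥ 2 ✓; dept Engineering ✗ → not eligible.
Profit Sharing Plan — status part-time ✓; service 4 years ≥ 6 weeks (≈42 days) ✓ → eligible.
Travel Insurance — status part-time ✓; service 4 years ≥ 6 months (≈180 days) ✓ → eligible.

Profit Sharing Plan, Travel Insurance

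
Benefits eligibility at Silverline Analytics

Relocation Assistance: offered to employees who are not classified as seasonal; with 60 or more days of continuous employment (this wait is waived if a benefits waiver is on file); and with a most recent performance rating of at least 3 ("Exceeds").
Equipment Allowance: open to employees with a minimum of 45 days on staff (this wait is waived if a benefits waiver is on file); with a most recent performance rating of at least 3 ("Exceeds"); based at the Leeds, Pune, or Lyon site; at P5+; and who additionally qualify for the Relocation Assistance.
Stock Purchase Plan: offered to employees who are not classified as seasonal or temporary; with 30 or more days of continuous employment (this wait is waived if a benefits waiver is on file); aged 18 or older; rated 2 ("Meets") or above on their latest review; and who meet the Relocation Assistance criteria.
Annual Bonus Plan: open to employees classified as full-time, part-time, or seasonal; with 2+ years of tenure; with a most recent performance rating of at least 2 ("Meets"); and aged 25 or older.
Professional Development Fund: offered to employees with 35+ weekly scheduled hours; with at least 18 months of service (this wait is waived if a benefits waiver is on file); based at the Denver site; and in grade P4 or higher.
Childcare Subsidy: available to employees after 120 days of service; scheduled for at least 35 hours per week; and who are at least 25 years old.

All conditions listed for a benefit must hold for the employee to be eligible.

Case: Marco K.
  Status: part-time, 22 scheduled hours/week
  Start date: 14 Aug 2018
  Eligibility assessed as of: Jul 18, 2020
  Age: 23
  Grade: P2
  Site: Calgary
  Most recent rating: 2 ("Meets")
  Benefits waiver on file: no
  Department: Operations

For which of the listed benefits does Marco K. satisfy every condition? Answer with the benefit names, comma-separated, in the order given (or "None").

None

Service from 14 Aug 2018 to Jul 18, 2020: 704 days.
Relocation Assistance — status part-time ✓ (not excluded); no waiver, service 704 days ≥ 60 days ✓; rating 2 < 3 ✗ → not eligible.
Equipment Allowance — no waiver, service 704 days ≥ 45 days ✓; rating 2 < 3 ✗ → not eligible.
Stock Purchase Plan — status part-time ✓ (not excluded); no waiver, service 704 days ≥ 30 days ✓; age 23 ≥ 18 ✓; rating 2 ≥ 2 ✓; not eligible for Relocation Assistance ✗ → not eligible.
Annual Bonus Plan — status part-time ✓; service 704 days < 2 years (≈730 days) ✗ → not eligible.
Professional Development Fund — 22 hrs/wk < 35 ✗ → not eligible.
Childcare Subsidy — service 704 days ≥ 120 days ✓; 22 hrs/wk < 35 ✗ → not eligible.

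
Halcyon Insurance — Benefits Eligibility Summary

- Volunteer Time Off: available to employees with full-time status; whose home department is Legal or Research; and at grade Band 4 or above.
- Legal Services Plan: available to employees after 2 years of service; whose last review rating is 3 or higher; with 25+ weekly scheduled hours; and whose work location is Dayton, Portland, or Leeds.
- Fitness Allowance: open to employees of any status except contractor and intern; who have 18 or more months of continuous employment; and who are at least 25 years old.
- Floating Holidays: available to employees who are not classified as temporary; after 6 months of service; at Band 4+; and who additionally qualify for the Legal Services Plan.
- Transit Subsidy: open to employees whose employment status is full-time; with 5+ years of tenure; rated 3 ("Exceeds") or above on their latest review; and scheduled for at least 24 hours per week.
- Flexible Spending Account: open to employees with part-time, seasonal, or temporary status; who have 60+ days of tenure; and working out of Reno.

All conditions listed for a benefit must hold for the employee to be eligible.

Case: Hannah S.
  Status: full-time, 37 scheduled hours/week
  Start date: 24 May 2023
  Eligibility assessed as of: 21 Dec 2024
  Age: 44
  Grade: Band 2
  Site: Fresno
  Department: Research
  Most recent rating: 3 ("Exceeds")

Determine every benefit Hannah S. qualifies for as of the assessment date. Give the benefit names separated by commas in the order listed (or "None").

Fitness Allowance

Service from 24 May 2023 to 21 Dec 2024: 577 days.
Volunteer Time Off — status full-time ✓; dept Research ✓; grade Band 2 < Band 4 ✗ → not eligible.
Legal Services Plan — service 577 days < 2 years (≈730 days) ✗ → not eligible.
Fitness Allowance — status full-time ✓ (not excluded); service 577 days ≥ 18 months (≈540 days) ✓; age 44 ≥ 25 ✓ → eligible.
Floating Holidays — status full-time ✓ (not excluded); service 577 days ≥ 6 months (≈180 days) ✓; grade Band 2 < Band 4 ✗ → not eligible.
Transit Subsidy — status full-time ✓; service 577 days < 5 years (≈1825 days) ✗ → not eligible.
Flexible Spending Account — status full-time ✗ (requires part-time, seasonal, or temporary) → not eligible.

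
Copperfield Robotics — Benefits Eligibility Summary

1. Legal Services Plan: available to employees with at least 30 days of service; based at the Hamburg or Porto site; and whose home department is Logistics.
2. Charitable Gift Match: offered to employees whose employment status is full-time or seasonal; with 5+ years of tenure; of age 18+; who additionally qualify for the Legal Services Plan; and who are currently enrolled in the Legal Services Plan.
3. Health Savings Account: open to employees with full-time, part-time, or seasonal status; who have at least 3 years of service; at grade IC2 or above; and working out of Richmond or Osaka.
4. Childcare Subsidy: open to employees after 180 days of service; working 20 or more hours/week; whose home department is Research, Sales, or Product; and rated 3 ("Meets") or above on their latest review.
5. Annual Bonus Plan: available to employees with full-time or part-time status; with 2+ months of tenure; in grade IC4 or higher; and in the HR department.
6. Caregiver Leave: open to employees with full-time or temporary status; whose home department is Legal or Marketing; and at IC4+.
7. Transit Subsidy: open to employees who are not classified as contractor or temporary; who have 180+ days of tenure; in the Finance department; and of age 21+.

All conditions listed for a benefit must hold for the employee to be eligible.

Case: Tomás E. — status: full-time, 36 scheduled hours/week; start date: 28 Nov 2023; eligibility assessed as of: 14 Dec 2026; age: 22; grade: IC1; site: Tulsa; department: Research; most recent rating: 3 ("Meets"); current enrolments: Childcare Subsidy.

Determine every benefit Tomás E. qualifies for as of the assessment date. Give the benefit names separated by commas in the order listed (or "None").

Childcare Subsidy

Service from 28 Nov 2023 to 14 Dec 2026: 1112 days.
Legal Services Plan — service 1112 days ≥ 30 days ✓; site Tulsa ✗ (not Hamburg or Porto) → not eligible.
Charitable Gift Match — status full-time ✓; service 1112 days < 5 years (≈1825 days) ✗ → not eligible.
Health Savings Account — status full-time ✓; service 1112 days ≥ 3 years (≈1095 days) ✓; grade IC1 < IC2 ✗ → not eligible.
Childcare Subsidy — service 1112 days ≥ 180 days ✓; 36 hrs/wk ≥ 20 ✓; dept Research ✓; rating 3 ≥ 3 ✓ → eligible.
Annual Bonus Plan — status full-time ✓; service 1112 days ≥ 2 months (≈60 days) ✓; grade IC1 < IC4 ✗ → not eligible.
Caregiver Leave — status full-time ✓; dept Research ✗ → not eligible.
Transit Subsidy — status full-time ✓ (not excluded); service 1112 days ≥ 180 days ✓; dept Research ✗ → not eligible.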